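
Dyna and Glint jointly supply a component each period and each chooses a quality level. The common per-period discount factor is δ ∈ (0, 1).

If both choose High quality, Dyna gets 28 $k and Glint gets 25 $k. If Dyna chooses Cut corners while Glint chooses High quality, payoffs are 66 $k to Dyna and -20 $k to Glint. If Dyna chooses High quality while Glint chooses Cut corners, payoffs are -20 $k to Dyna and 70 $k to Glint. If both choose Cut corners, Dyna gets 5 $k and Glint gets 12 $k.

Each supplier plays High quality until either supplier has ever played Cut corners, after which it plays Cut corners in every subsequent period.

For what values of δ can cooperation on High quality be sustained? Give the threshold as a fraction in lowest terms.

45/58

Dyna's threshold: (66−28)/(66−5) = 38/61.
Glint's threshold: (70−25)/(70−12) = 45/58.
38/61 < 45/58, so Glint binds and δ* = 45/58.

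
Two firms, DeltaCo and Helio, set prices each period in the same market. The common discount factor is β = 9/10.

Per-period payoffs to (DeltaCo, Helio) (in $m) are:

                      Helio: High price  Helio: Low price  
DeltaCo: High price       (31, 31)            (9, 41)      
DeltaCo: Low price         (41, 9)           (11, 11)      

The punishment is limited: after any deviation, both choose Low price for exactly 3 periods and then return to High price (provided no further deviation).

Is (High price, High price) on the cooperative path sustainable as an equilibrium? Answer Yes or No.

IC: β+…+β^3 ≥ (41−31)/(31−11) = 1/2.
At β = 9/10: partial sum = 2.4390 ≥ 0.5000. Cooperation sustainable.

Yes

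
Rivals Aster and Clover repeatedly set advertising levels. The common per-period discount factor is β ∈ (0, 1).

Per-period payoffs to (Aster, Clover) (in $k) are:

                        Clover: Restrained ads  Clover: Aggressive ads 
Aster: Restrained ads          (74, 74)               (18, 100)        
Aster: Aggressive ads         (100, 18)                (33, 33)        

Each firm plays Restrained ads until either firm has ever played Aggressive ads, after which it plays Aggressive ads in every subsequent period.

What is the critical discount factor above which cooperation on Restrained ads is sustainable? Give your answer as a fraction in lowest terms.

74/(1−β) ≥ 100 + 33β/(1−β)
74 ≥ 100 − 67β
β ≥ 26/67.

26/67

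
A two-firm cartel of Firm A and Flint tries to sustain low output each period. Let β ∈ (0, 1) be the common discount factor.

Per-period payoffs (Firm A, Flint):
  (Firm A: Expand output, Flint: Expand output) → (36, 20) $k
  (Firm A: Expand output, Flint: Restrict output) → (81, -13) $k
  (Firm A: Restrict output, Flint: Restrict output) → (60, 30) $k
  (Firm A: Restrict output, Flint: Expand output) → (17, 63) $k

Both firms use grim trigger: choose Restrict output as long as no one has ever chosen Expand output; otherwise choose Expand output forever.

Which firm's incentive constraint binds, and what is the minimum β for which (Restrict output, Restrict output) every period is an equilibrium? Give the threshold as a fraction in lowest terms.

Firm A: cooperation gives 60 each period; deviation gives 81 once then 36 forever.
  60/(1−β) ≥ 81 + 36β/(1−β) ⇒ β ≥ 21/45 = 7/15.
Flint: cooperation gives 30 each period; deviation gives 63 once then 20 forever.
  β ≥ 33/43.
Both must hold, so the binding constraint is Flint's: β ≥ 33/43.

Flint; β ≥ 33/43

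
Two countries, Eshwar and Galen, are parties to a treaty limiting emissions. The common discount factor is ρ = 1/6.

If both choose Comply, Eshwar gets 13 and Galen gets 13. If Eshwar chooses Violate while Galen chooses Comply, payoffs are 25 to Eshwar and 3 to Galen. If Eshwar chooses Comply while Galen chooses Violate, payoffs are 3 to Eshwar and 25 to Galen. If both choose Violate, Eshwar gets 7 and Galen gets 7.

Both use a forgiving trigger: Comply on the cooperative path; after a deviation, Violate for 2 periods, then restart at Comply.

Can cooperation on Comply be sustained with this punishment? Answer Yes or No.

Comparing payoff streams over the 3 periods until play realigns: cooperate → 13(1+ρ+…+ρ^2); deviate → 25 + 7(ρ+…+ρ^2).
Cooperation is sustained iff (13−7)(ρ+…+ρ^2) ≥ 25−13.
ρ+…+ρ^2 = 1/6·(1−(1/6)^2)/(1−1/6) = 0.1944, and (25−13)/(13−7) = 2.0000.
0.1944 < 2.0000, so cooperation is not sustainable.

No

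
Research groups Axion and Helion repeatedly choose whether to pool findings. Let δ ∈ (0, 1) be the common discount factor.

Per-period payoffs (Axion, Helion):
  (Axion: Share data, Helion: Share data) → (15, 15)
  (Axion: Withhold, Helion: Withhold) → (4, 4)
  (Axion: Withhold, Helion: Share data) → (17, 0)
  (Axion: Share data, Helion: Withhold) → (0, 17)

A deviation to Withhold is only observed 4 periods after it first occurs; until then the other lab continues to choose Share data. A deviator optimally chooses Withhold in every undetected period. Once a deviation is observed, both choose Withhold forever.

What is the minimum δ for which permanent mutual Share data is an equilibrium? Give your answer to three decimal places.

Deviating for the 4 undetected periods gains 17−15 = 2 per period over cooperation, then loses 15−4 = 11 per period forever once punishment starts.
Gain: 2(1 + δ + … + δ^3); loss: 11·δ^4/(1−δ).
No profitable deviation ⇔ 2(1−δ^4) ≤ 11·δ^4, i.e. δ^4 ≥ 2/(2+11) = 2/13.
Hence δ ≥ (2/13)^(1/4) ≈ 0.626.

0.626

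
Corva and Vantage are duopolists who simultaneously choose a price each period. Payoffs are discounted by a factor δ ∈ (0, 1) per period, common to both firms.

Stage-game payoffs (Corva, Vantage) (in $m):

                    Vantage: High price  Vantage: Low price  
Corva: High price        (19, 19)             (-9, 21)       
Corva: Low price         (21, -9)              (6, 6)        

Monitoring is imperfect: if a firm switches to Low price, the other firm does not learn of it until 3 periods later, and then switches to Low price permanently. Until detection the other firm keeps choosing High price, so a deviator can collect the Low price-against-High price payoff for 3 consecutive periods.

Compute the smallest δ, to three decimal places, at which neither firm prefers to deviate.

0.511

A deviator earns 21 for 3 periods, then 6 forever; cooperating earns 19 forever. Multiplying the IC by (1−δ):
19 ≥ 21(1−δ^3) + 6δ^3, so 15·δ^3 ≥ 2 and δ^3 ≥ 2/15.
δ ≥ (2/15)^(1/3) ≈ 0.511.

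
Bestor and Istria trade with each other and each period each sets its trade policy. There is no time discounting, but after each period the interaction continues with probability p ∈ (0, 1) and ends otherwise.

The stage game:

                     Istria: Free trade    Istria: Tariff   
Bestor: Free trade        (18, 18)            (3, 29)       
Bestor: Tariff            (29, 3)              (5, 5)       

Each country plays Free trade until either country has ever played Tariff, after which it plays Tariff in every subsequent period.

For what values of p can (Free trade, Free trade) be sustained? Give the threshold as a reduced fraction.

11/24

With no time discounting, the continuation probability p plays the role of the discount factor.
Grim-trigger IC: 18/(1−p) ≥ 29 + 5p/(1−p) ⇒ p ≥ (29−18)/(29−5) = 11/24.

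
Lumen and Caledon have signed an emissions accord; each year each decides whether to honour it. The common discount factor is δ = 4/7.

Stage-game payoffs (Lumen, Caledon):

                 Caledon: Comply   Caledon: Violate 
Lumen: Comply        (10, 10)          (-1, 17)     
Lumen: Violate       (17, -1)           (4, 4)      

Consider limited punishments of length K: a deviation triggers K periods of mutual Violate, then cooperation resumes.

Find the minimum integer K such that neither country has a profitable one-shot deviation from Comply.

IC: δ(1−δ^K)/(1−δ) ≥ (17−10)/(10−4) = 7/6.
With δ = 4/7: need 1 − δ^K ≥ 7/6·(1−4/7)/(4/7), i.e. δ^K ≤ 0.1250.
Since (4/7)^3 = 0.1866 and (4/7)^4 = 0.1066, the smallest such K is 4.

4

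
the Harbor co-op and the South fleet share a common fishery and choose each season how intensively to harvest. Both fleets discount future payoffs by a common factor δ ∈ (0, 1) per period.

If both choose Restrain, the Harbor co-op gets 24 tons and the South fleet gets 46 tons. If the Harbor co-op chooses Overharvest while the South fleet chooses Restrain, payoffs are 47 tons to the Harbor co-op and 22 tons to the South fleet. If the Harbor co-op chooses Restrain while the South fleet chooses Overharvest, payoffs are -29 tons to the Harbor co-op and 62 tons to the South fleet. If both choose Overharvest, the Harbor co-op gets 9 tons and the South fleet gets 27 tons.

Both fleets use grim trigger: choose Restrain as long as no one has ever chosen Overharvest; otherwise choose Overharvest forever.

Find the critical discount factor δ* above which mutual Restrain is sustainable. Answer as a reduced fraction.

For the Harbor co-op: deviation gain 47−24 = 23, per-period punishment loss 24−9 = 15. IC gives δ ≥ 23/38.
For the South fleet: gain 16, loss 19 per period, so δ ≥ 16/35.
The tighter constraint is the Harbor co-op's, so cooperation needs δ ≥ 23/38.

23/38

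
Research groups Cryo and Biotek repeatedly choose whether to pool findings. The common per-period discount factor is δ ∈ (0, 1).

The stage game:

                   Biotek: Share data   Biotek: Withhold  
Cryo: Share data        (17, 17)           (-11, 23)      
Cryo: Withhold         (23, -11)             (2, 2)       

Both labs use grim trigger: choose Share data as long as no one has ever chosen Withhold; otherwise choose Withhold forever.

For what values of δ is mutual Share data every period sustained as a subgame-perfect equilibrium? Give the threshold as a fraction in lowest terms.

2/7

17/(1−δ) ≥ 23 + 2δ/(1−δ)
17 ≥ 23 − 21δ
δ ≥ 6/21 = 2/7.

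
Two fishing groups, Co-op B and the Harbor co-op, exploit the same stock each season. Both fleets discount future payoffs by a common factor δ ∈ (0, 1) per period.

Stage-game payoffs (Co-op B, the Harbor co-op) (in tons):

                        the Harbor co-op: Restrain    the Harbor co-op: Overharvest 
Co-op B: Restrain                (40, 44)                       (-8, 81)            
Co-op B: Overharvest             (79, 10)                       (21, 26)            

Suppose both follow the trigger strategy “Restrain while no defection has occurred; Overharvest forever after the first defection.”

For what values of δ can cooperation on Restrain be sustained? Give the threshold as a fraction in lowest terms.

37/55

Co-op B: cooperation gives 40 each period; deviation gives 79 once then 21 forever.
  40/(1−δ) ≥ 79 + 21δ/(1−δ) ⇒ δ ≥ 39/58.
the Harbor co-op: cooperation gives 44 each period; deviation gives 81 once then 26 forever.
  δ ≥ 37/55.
Both must hold, so the binding constraint is the Harbor co-op's: δ ≥ 37/55.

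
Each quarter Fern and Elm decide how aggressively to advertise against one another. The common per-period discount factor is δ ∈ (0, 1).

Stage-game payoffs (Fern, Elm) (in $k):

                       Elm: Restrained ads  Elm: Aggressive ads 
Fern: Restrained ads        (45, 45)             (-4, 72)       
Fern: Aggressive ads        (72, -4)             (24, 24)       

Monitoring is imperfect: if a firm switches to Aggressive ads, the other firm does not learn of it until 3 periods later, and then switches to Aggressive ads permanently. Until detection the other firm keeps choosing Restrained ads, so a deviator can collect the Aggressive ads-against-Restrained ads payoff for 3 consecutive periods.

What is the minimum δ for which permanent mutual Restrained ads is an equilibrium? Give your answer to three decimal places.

Deviating for the 3 undetected periods gains 72−45 = 27 per period over cooperation, then loses 45−24 = 21 per period forever once punishment starts.
Gain: 27(1 + δ + … + δ^2); loss: 21·δ^3/(1−δ).
No profitable deviation ⇔ 27(1−δ^3) ≤ 21·δ^3, i.e. δ^3 ≥ 27/(27+21) = 9/16.
Hence δ ≥ (9/16)^(1/3) ≈ 0.825.

0.825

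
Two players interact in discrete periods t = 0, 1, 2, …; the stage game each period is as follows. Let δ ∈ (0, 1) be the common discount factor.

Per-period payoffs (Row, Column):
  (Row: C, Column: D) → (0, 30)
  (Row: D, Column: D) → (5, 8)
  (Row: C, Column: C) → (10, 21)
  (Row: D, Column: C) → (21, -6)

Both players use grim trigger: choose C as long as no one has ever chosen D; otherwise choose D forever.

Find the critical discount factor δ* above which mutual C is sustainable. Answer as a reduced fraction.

11/16

Row's threshold: (21−10)/(21−5) = 11/16.
Column's threshold: (30−21)/(30−8) = 9/22.
11/16 > 9/22, so Row binds and δ* = 11/16.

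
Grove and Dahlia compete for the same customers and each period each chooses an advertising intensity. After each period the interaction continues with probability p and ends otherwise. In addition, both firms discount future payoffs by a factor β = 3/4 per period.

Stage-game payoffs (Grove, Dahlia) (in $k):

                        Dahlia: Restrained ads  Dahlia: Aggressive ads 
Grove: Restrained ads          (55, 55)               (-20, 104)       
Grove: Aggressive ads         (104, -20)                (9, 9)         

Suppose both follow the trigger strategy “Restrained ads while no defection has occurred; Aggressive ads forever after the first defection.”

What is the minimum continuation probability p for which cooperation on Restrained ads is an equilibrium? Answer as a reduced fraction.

196/285

With continuation probability p and discount β, the effective per-period discount factor is βp.
Grim-trigger IC: βp ≥ (104−55)/(104−9) = 49/95.
So p ≥ (49/95)/(3/4) = 196/285.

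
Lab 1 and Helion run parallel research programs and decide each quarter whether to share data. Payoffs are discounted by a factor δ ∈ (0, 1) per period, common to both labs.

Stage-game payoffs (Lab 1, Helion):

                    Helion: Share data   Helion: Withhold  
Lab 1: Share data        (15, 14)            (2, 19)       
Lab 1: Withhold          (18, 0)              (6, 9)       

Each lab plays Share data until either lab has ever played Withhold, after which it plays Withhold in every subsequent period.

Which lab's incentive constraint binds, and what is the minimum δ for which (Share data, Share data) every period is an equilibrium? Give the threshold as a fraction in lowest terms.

For Lab 1: deviation gain 18−15 = 3, per-period punishment loss 15−6 = 9. IC gives δ ≥ 3/12 = 1/4.
For Helion: gain 5, loss 5 per period, so δ ≥ 5/10 = 1/2.
The tighter constraint is Helion's, so cooperation needs δ ≥ 1/2.

Helion; δ ≥ 1/2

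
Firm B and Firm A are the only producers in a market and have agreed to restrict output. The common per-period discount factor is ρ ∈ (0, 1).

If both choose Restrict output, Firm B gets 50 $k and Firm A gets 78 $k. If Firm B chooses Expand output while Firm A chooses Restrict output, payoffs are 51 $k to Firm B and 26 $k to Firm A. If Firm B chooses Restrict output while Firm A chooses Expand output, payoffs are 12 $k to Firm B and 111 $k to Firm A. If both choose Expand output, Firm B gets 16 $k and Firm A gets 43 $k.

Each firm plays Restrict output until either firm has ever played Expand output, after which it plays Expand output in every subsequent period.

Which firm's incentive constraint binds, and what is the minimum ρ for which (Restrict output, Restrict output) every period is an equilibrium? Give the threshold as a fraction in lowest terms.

Firm A; ρ ≥ 33/68

For Firm B: deviation gain 51−50 = 1, per-period punishment loss 50−16 = 34. IC gives ρ ≥ 1/35.
For Firm A: gain 33, loss 35 per period, so ρ ≥ 33/68.
The tighter constraint is Firm A's, so cooperation needs ρ ≥ 33/68.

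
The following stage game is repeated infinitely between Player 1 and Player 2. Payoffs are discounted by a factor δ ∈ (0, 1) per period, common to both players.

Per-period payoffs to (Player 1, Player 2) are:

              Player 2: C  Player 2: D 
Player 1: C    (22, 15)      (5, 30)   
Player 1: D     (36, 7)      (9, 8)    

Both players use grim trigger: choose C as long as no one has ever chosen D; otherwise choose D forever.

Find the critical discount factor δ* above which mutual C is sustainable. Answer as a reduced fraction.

15/22

For Player 1: deviation gain 36−22 = 14, per-period punishment loss 22−9 = 13. IC gives δ ≥ 14/27.
For Player 2: gain 15, loss 7 per period, so δ ≥ 15/22.
The tighter constraint is Player 2's, so cooperation needs δ ≥ 15/22.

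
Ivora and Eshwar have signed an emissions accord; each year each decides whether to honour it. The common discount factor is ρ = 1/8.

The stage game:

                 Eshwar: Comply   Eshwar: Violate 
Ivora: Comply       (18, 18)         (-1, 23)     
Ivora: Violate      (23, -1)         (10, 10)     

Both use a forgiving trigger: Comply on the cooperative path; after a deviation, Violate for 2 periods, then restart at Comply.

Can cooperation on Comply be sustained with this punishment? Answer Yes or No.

No

IC: ρ+…+ρ^2 ≥ (23−18)/(18−10) = 5/8.
At ρ = 1/8: partial sum = 0.1406 < 0.6250. Cooperation not sustainable.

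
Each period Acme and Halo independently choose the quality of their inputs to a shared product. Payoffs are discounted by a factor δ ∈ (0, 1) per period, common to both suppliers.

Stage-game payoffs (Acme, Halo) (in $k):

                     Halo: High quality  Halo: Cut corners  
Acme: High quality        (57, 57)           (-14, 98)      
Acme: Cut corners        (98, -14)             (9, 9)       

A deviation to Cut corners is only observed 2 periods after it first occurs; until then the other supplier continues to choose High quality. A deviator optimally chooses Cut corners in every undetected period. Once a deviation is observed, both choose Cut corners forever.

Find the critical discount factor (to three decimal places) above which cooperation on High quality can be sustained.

0.679

The best deviation is to choose Cut corners for all 2 undetected periods, earning 98 each, then 9 forever once detected.
Deviation value: 98(1−δ^2)/(1−δ) + 9δ^2/(1−δ); cooperation value: 57/(1−δ).
IC: 57 ≥ 98(1−δ^2) + 9δ^2 = 98 − 89δ^2.
So δ^2 ≥ 41/89, giving δ ≥ (41/89)^(1/2) ≈ 0.679.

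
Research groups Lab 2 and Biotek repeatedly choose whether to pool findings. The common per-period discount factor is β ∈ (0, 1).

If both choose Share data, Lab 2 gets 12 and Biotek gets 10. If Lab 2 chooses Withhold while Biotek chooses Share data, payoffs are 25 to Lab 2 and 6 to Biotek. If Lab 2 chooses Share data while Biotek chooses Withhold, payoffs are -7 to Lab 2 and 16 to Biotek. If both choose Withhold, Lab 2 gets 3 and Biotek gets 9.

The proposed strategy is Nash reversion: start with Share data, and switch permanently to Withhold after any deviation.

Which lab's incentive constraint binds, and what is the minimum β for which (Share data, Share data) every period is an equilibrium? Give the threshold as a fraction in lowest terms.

Lab 2: cooperation gives 12 each period; deviation gives 25 once then 3 forever.
  12/(1−β) ≥ 25 + 3β/(1−β) ⇒ β ≥ 13/22.
Biotek: cooperation gives 10 each period; deviation gives 16 once then 9 forever.
  β ≥ 6/7.
Both must hold, so the binding constraint is Biotek's: β ≥ 6/7.

Biotek; β ≥ 6/7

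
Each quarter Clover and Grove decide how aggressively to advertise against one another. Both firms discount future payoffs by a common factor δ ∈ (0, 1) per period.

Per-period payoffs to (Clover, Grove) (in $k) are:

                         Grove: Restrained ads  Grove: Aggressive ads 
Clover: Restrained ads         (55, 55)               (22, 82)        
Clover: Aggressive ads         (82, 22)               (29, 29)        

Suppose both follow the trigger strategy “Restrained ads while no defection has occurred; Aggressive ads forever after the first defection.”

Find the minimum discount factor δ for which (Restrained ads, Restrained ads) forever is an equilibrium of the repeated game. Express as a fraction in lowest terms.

27/53

Under grim trigger the critical discount factor is (T−C)/(T−P) with T = 82, C = 55, P = 29.
δ* = (82−55)/(82−29) = 27/53.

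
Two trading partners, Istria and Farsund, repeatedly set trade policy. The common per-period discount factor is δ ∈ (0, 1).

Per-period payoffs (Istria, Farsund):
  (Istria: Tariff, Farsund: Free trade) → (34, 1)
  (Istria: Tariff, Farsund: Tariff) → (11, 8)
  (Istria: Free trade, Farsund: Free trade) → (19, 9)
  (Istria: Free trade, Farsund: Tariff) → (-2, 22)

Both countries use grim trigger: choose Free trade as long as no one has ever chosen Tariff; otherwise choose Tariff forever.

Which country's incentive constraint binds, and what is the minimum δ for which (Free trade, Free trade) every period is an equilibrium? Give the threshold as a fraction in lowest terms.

Farsund; δ ≥ 13/14

For Istria: deviation gain 34−19 = 15, per-period punishment loss 19−11 = 8. IC gives δ ≥ 15/23.
For Farsund: gain 13, loss 1 per period, so δ ≥ 13/14.
The tighter constraint is Farsund's, so cooperation needs δ ≥ 13/14.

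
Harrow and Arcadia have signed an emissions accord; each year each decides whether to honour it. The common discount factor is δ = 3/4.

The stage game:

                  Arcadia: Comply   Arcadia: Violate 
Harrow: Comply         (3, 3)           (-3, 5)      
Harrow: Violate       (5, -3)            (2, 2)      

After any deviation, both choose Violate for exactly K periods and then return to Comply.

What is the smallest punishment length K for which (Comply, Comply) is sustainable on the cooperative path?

No profitable deviation requires (3−2)(δ+…+δ^K) ≥ 5−3, i.e. δ+…+δ^K ≥ 2 ≈ 2.0000.
With δ = 3/4, the partial sums are K=1: 0.7500, K=2: 1.3125, K=3: 1.7344, K=4: 2.0508.
K = 4 is the first length at which the sum reaches 2.0000.

4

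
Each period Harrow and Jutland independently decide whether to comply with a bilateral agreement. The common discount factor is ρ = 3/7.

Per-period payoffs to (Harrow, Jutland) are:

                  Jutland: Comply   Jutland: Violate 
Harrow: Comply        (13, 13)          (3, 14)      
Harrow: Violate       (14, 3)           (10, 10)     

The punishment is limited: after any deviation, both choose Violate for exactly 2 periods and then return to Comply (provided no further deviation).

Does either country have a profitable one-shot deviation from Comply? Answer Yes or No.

No

Comparing payoff streams over the 3 periods until play realigns: cooperate → 13(1+ρ+…+ρ^2); deviate → 14 + 10(ρ+…+ρ^2).
Cooperation is sustained iff (13−10)(ρ+…+ρ^2) ≥ 14−13.
ρ+…+ρ^2 = 3/7·(1−(3/7)^2)/(1−3/7) = 0.6122, and (14−13)/(13−10) = 0.3333.
0.6122 ≥ 0.3333, so cooperation is sustainable.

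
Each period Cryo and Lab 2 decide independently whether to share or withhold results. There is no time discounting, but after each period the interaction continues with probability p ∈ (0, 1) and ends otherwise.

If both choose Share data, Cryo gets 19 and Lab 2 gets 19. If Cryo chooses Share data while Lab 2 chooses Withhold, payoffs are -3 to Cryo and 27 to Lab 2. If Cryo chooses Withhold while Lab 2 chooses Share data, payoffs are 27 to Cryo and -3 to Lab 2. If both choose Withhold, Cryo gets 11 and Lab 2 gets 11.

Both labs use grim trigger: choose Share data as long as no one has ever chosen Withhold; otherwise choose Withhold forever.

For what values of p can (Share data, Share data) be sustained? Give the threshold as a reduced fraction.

1/2

With no time discounting, the continuation probability p plays the role of the discount factor.
Grim-trigger IC: 19/(1−p) ≥ 27 + 11p/(1−p) ⇒ p ≥ (27−19)/(27−11) = 1/2.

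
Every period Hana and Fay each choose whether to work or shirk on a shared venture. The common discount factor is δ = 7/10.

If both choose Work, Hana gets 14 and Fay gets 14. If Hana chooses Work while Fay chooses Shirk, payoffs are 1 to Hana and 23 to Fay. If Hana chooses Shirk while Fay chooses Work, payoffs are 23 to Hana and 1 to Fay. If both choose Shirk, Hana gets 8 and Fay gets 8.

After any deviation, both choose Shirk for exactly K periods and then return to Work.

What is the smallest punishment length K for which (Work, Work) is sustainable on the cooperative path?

3

Need Σ_{k=1}^{K} δ^k ≥ (23−14)/(14−8) = 1.5000 at δ = 7/10.
At K = 2 the sum is 1.1900 < 1.5000; at K = 3 it is 1.5330 ≥ 1.5000.
So the minimum punishment length is K = 3.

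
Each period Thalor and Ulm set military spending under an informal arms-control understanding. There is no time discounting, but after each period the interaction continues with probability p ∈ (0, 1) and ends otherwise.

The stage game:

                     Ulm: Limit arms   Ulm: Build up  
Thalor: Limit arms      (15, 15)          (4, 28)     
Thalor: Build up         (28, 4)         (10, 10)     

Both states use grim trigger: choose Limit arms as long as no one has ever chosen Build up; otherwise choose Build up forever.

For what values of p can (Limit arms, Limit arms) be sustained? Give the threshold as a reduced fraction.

13/18

Expected cooperation value is 15 + p·15 + p²·15 + … = 15/(1−p); deviation gives 28 + p·10/(1−p).
15 ≥ 28(1−p) + 10p ⇒ 18p ≥ 13 ⇒ p ≥ 13/18.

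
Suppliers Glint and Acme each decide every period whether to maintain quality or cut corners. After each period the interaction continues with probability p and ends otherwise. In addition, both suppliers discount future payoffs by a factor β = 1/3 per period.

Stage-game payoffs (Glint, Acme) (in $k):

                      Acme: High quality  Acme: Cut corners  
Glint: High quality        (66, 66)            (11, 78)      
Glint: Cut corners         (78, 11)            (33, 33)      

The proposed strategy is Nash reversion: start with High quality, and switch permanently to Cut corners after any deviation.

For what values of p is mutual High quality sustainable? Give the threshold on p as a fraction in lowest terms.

Expected continuation weight on next period's payoff is β·p = 1/3·p, which plays the role of the discount factor.
Cooperation requires 1/3·p ≥ (78−66)/(78−33) = 4/15, hence p ≥ 4/5.

4/5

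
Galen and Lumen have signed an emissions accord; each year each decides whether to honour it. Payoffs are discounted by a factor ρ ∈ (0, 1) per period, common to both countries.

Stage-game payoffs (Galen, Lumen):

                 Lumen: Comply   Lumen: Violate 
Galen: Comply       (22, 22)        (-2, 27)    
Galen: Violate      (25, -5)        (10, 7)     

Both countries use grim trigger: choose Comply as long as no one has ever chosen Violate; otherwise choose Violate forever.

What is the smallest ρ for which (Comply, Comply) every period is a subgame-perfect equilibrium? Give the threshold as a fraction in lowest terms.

For Galen: deviation gain 25−22 = 3, per-period punishment loss 22−10 = 12. IC gives ρ ≥ 3/15 = 1/5.
For Lumen: gain 5, loss 15 per period, so ρ ≥ 5/20 = 1/4.
The tighter constraint is Lumen's, so cooperation needs ρ ≥ 1/4.

1/4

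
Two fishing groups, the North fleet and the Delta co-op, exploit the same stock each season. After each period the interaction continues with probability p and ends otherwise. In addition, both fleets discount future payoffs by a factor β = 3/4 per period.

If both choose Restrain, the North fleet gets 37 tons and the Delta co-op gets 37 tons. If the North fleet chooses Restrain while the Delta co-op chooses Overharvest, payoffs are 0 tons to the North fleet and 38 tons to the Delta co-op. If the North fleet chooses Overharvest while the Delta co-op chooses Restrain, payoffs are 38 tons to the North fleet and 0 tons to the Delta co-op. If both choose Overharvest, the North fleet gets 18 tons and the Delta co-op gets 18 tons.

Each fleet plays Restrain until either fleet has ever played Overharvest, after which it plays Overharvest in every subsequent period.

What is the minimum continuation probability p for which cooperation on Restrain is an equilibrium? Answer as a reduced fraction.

With continuation probability p and discount β, the effective per-period discount factor is βp.
Grim-trigger IC: βp ≥ (38−37)/(38−18) = 1/20.
So p ≥ (1/20)/(3/4) = 1/15.

1/15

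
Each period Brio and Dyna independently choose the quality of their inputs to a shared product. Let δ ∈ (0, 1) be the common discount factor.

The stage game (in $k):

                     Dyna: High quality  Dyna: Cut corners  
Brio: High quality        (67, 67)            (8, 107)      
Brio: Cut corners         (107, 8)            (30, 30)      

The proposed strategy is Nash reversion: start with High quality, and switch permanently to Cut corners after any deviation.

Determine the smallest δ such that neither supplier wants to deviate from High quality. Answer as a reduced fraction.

One-period gain from deviating is 107 − 67 = 40. The loss is 67 − 30 = 37 in every subsequent period, with present value 37·δ/(1−δ).
Deviation is unprofitable when 37·δ/(1−δ) ≥ 40, i.e. δ/(1−δ) ≥ 40/37.
Equivalently δ ≥ 40/(40+37) = 40/77.

40/77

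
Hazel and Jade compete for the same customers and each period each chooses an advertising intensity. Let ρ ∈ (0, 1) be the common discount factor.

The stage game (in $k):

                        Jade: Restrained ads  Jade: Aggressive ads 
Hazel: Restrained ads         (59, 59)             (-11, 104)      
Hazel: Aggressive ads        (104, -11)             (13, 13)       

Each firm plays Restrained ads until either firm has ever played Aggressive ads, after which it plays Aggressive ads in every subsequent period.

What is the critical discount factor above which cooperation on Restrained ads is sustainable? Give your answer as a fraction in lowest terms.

Under grim trigger the critical discount factor is (T−C)/(T−P) with T = 104, C = 59, P = 13.
ρ* = (104−59)/(104−13) = 45/91.

45/91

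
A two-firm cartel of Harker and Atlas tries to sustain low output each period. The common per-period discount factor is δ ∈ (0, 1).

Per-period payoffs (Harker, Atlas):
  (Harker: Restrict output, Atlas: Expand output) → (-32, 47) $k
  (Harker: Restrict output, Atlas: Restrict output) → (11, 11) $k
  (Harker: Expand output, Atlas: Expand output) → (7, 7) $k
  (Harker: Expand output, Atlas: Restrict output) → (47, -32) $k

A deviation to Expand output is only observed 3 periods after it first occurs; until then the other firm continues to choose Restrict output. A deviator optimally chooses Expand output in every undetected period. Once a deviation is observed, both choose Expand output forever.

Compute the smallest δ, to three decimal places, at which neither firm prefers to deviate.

Deviating for the 3 undetected periods gains 47−11 = 36 per period over cooperation, then loses 11−7 = 4 per period forever once punishment starts.
Gain: 36(1 + δ + … + δ^2); loss: 4·δ^3/(1−δ).
No profitable deviation ⇔ 36(1−δ^3) ≤ 4·δ^3, i.e. δ^3 ≥ 36/(36+4) = 9/10.
Hence δ ≥ (9/10)^(1/3) ≈ 0.965.

0.965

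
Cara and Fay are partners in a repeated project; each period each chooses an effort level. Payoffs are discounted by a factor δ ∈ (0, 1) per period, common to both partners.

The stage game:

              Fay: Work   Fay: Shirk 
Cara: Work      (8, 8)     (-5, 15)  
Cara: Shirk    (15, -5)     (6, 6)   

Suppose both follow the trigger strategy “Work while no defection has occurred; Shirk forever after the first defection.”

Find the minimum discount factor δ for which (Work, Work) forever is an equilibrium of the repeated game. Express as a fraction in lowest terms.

8/(1−δ) ≥ 15 + 6δ/(1−δ)
8 ≥ 15 − 9δ
δ ≥ 7/9.

7/9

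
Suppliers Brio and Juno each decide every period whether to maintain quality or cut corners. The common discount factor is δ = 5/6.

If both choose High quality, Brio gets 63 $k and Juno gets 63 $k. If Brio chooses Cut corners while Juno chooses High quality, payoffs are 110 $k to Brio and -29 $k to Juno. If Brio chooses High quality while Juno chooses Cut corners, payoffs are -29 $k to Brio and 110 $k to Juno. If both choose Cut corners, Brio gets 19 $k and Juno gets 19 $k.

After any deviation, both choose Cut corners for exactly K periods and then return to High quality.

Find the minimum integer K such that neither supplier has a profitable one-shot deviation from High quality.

Need Σ_{k=1}^{K} δ^k ≥ (110−63)/(63−19) = 1.0682 at δ = 5/6.
At K = 1 the sum is 0.8333 < 1.0682; at K = 2 it is 1.5278 ≥ 1.0682.
So the minimum punishment length is K = 2.

2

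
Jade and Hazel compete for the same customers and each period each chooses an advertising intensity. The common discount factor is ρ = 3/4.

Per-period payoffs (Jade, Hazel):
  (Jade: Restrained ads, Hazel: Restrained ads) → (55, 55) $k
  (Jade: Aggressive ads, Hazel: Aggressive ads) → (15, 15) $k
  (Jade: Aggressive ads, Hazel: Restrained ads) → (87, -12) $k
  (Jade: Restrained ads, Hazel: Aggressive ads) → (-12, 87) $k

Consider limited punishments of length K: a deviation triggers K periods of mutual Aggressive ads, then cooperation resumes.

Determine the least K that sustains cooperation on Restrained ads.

IC: ρ(1−ρ^K)/(1−ρ) ≥ (87−55)/(55−15) = 4/5.
With ρ = 3/4: need 1 − ρ^K ≥ 4/5·(1−3/4)/(3/4), i.e. ρ^K ≤ 0.7333.
Since (3/4)^1 = 0.7500 and (3/4)^2 = 0.5625, the smallest such K is 2.

2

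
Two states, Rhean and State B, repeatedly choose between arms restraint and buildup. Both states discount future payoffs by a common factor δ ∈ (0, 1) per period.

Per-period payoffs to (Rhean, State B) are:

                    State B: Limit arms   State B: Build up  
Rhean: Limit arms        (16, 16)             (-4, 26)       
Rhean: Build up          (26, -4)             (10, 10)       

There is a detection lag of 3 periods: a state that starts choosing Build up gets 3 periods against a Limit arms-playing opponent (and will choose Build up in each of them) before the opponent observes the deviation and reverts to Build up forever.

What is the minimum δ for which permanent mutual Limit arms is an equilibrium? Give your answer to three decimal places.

0.855

A deviator earns 26 for 3 periods, then 10 forever; cooperating earns 16 forever. Multiplying the IC by (1−δ):
16 ≥ 26(1−δ^3) + 10δ^3, so 16·δ^3 ≥ 10 and δ^3 ≥ 5/8.
δ ≥ (5/8)^(1/3) ≈ 0.855.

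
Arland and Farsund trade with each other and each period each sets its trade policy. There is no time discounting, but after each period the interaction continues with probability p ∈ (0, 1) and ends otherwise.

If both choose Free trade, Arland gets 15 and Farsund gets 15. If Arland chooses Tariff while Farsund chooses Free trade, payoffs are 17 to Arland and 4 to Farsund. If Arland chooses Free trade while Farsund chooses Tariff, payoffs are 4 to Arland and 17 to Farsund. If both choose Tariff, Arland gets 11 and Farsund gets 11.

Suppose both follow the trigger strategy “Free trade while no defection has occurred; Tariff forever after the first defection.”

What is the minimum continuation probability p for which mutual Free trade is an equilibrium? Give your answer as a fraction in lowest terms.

1/3

With no time discounting, the continuation probability p plays the role of the discount factor.
Grim-trigger IC: 15/(1−p) ≥ 17 + 11p/(1−p) ⇒ p ≥ (17−15)/(17−11) = 1/3.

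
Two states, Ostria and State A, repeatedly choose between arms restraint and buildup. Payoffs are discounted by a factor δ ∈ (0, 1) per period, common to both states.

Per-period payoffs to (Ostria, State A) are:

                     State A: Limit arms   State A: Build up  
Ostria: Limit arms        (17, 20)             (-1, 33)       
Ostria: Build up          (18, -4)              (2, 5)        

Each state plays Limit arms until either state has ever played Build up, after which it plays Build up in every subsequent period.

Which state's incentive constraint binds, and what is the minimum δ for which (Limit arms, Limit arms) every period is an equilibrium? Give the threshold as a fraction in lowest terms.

State A; δ ≥ 13/28

Ostria: cooperation gives 17 each period; deviation gives 18 once then 2 forever.
  17/(1−δ) ≥ 18 + 2δ/(1−δ) ⇒ δ ≥ 1/16.
State A: cooperation gives 20 each period; deviation gives 33 once then 5 forever.
  δ ≥ 13/28.
Both must hold, so the binding constraint is State A's: δ ≥ 13/28.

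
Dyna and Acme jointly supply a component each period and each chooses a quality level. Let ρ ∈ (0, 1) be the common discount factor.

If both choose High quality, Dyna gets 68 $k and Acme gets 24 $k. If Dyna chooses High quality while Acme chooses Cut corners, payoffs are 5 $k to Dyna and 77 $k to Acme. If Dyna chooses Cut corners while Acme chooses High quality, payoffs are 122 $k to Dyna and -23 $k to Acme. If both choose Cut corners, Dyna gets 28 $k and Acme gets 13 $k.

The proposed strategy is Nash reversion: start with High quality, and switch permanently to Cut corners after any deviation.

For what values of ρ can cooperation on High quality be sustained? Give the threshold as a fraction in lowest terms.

53/64

Dyna's threshold: (122−68)/(122−28) = 27/47.
Acme's threshold: (77−24)/(77−13) = 53/64.
27/47 < 53/64, so Acme binds and ρ* = 53/64.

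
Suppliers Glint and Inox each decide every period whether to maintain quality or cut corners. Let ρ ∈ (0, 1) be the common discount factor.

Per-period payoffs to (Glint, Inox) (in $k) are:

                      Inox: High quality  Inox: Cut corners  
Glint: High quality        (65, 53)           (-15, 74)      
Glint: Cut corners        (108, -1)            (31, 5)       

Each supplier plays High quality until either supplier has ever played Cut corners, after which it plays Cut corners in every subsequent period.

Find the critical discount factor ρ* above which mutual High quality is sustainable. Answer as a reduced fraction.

43/77

Glint: cooperation gives 65 each period; deviation gives 108 once then 31 forever.
  65/(1−ρ) ≥ 108 + 31ρ/(1−ρ) ⇒ ρ ≥ 43/77.
Inox: cooperation gives 53 each period; deviation gives 74 once then 5 forever.
  ρ ≥ 21/69 = 7/23.
Both must hold, so the binding constraint is Glint's: ρ ≥ 43/77.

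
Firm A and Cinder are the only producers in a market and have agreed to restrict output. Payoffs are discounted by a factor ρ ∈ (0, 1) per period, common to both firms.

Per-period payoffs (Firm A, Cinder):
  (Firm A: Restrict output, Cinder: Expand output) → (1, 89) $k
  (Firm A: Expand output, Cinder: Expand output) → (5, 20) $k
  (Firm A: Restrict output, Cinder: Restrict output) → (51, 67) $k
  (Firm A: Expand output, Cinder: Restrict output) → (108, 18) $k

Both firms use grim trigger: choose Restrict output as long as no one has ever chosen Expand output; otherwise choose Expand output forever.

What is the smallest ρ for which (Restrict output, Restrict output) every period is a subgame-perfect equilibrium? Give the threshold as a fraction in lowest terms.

For Firm A: deviation gain 108−51 = 57, per-period punishment loss 51−5 = 46. IC gives ρ ≥ 57/103.
For Cinder: gain 22, loss 47 per period, so ρ ≥ 22/69.
The tighter constraint is Firm A's, so cooperation needs ρ ≥ 57/103.

57/103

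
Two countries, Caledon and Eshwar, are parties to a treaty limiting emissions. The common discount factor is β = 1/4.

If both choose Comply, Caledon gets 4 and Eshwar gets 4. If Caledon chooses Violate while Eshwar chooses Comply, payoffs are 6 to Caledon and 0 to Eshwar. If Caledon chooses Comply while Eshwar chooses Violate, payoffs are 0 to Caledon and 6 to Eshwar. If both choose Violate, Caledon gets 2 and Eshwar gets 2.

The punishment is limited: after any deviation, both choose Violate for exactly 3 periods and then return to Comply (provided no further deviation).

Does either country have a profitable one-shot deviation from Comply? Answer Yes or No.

A one-shot deviation gives 6 now, then 2 for 3 periods, then back to 4.
Gain from deviating: (6−4) today; loss: (4−2) in each of the next 3 periods.
No-deviation condition: (4−2)(β+…+β^3) ≥ 6−4, i.e. β+…+β^3 ≥ 1.
At β = 1/4: β+…+β^3 = 0.3281 < 1.0000.
So cooperation is not sustainable.

Yes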